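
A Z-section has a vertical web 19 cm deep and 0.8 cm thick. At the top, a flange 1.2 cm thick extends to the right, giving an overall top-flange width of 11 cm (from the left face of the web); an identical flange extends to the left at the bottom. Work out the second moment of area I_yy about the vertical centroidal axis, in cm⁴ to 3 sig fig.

Treat the section as a set of non-overlapping primitives; coordinates are from the bounding-box lower-left.
Web: 0.8 × 19, A = 15.2 cm², x = 10.6 cm, Ī = 0.81067 cm⁴.
Top flange (beyond web): 10.2 × 1.2, A = 12.24 cm², x = 16.1 cm, Ī = 106.12 cm⁴.
Bottom flange (beyond web): 10.2 × 1.2, A = 12.24 cm², x = 5.1 cm, Ī = 106.12 cm⁴.
Centroid: x̄ = ΣA·x / ΣA = 10.6 cm.
Transfer each piece to the vertical centroidal axis using Ī + A·d² with d = x − 10.6:
  web: d = 0 cm → contributes +0.81067 cm⁴
  top flange (beyond web): d = 5.5 cm → contributes +476.38 cm⁴
  bottom flange (beyond web): d = -5.5 cm → contributes +476.38 cm⁴
Total I = 953.57 cm⁴.

I_yy ≈ 954 cm⁴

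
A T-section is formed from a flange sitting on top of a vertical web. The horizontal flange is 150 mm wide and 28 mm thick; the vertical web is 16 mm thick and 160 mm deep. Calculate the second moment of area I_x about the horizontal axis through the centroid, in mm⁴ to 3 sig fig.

Break the section into simple shapes (no overlaps), measuring from the bottom-left corner of the bounding box.
Flange: 150 × 28, A = 4 200 mm², y = 174 mm, Ī = 274 400 mm⁴.
Web: 16 × 160, A = 2 560 mm², y = 80 mm, Ī = 5 461 333 mm⁴.
Centroid: ȳ = ΣA·y / ΣA = 138.4 mm.
Transfer each piece to the horizontal axis through the centroid using Ī + A·d² with d = y − 138.4:
  flange: d = 35.598 mm → contributes +5 596 604 mm⁴
  web: d = -58.402 mm → contributes +14 193 075 mm⁴
Total I = 19 789 679 mm⁴.

I_x ≈ 1.98 × 10⁷ mm⁴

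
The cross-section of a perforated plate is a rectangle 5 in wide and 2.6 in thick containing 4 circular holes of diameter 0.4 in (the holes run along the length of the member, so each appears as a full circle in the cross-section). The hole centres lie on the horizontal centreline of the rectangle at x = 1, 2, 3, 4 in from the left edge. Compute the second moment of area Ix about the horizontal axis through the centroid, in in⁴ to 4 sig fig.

Ix ≈ 7.318 in⁴

Treat the section as a set of non-overlapping primitives; coordinates are from the bounding-box lower-left.
Plate: 5 × 2.6, A = 13 in², y = 1.3 in, Ī = 7.32333 in⁴.
Hole 1 (subtracted): ⌀0.4, A = 0.125664 in², y = 1.3 in, Ī = 0.00125664 in⁴.
Hole 2 (subtracted): ⌀0.4, A = 0.125664 in², y = 1.3 in, Ī = 0.00125664 in⁴.
Hole 3 (subtracted): ⌀0.4, A = 0.125664 in², y = 1.3 in, Ī = 0.00125664 in⁴.
Hole 4 (subtracted): ⌀0.4, A = 0.125664 in², y = 1.3 in, Ī = 0.00125664 in⁴.
By symmetry the centroid is at mid-height, ȳ = 1.3 in.
All pieces are centred on the horizontal axis through the centroid, so I = ΣĪ (holes subtracted) = 7.31831 in⁴.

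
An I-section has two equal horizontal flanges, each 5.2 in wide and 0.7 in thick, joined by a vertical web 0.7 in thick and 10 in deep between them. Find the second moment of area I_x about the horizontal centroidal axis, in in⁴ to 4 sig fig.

I_x ≈ 267.0 in⁴

Treat the section as a set of non-overlapping primitives; coordinates are from the bounding-box lower-left.
Bottom flange: 5.2 × 0.7, A = 3.64 in², y = 0.35 in, Ī = 0.148633 in⁴.
Web: 0.7 × 10, A = 7 in², y = 5.7 in, Ī = 58.3333 in⁴.
Top flange: 5.2 × 0.7, A = 3.64 in², y = 11.05 in, Ī = 0.148633 in⁴.
By symmetry the centroid is at mid-height, ȳ = 5.7 in.
Transfer each piece to the horizontal centroidal axis using Ī + A·d² with d = y − 5.7:
  bottom flange: d = -5.35 in → contributes +104.335 in⁴
  web: d = 0 in → contributes +58.3333 in⁴
  top flange: d = 5.35 in → contributes +104.335 in⁴
Total I = 267.002 in⁴.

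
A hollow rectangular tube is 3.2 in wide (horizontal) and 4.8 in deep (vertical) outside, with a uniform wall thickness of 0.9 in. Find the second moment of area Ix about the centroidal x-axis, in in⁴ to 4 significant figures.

Split into non-overlapping primitives; take the origin at the lower-left of the bounding box.
Outer rectangle: 3.2 × 4.8, A = 15.36 in², y = 2.4 in, Ī = 29.4912 in⁴.
Inner void (subtracted): 1.4 × 3, A = 4.2 in², y = 2.4 in, Ī = 3.15 in⁴.
By symmetry the centroid is at mid-height, ȳ = 2.4 in.
All pieces are centred on the centroidal x-axis, so I = ΣĪ (holes subtracted) = 26.3412 in⁴.

Ix ≈ 26.34 in⁴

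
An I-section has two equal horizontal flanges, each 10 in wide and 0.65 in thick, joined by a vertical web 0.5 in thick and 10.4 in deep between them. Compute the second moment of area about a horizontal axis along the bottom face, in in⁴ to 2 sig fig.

Break the section into simple shapes (no overlaps), measuring from the bottom-left corner of the bounding box.
Bottom flange: 10 × 0.65, A = 6.5 in², y = 0.325 in, Ī = 0.2289 in⁴.
Web: 0.5 × 10.4, A = 5.2 in², y = 5.85 in, Ī = 46.87 in⁴.
Top flange: 10 × 0.65, A = 6.5 in², y = 11.38 in, Ī = 0.2289 in⁴.
Transfer each piece to the base of the section using Ī + A·d² with d = y − 0:
  bottom flange: d = 0.325 in → contributes +0.9154 in⁴
  web: d = 5.85 in → contributes +224.8 in⁴
  top flange: d = 11.38 in → contributes +841.3 in⁴
Total I = 1 067 in⁴.

I_base ≈ 1100 in⁴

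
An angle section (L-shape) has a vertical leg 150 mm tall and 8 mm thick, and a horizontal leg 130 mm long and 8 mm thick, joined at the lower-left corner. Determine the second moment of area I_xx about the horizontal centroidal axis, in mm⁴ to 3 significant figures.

Split into non-overlapping primitives; take the origin at the lower-left of the bounding box.
Vertical leg: 8 × 150, A = 1 200 mm², y = 75 mm, Ī = 2 250 000 mm⁴.
Horizontal leg (remainder): 122 × 8, A = 976 mm², y = 4 mm, Ī = 5205.3 mm⁴.
Centroid: ȳ = ΣA·y / ΣA = 43.154 mm.
Transfer each piece to the horizontal centroidal axis using Ī + A·d² with d = y − 43.154:
  vertical leg: d = 31.846 mm → contributes +3 466 970 mm⁴
  horizontal leg (remainder): d = -39.154 mm → contributes +1 501 480 mm⁴
Total I = 4 968 449 mm⁴.

I_xx ≈ 4.97 × 10⁶ mm⁴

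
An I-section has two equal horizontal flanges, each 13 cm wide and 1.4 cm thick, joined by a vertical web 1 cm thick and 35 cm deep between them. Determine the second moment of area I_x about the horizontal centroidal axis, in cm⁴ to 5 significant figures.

Split into non-overlapping primitives; take the origin at the lower-left of the bounding box.
Bottom flange: 13 × 1.4, A = 18.2 cm², y = 0.7 cm, Ī = 2.972667 cm⁴.
Web: 1 × 35, A = 35 cm², y = 18.9 cm, Ī = 3572.917 cm⁴.
Top flange: 13 × 1.4, A = 18.2 cm², y = 37.1 cm, Ī = 2.972667 cm⁴.
By symmetry the centroid is at mid-height, ȳ = 18.9 cm.
Transfer each piece to the horizontal centroidal axis using Ī + A·d² with d = y − 18.9:
  bottom flange: d = -18.2 cm → contributes +6031.541 cm⁴
  web: d = 0 cm → contributes +3572.917 cm⁴
  top flange: d = 18.2 cm → contributes +6031.541 cm⁴
Total I = 15 636 cm⁴.

I_x ≈ 1.5636 × 10⁴ cm⁴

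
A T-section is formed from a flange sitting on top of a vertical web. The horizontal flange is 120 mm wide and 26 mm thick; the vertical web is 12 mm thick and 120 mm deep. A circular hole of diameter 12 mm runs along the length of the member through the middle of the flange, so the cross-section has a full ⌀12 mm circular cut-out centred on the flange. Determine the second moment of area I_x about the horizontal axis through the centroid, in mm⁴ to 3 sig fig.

I_x ≈ 7.09 × 10⁶ mm⁴

Split into non-overlapping primitives; take the origin at the lower-left of the bounding box.
Flange: 120 × 26, A = 3 120 mm², y = 133 mm, Ī = 175 760 mm⁴.
Web: 12 × 120, A = 1 440 mm², y = 60 mm, Ī = 1 728 000 mm⁴.
Hole (subtracted): ⌀12, A = 113.1 mm², y = 133 mm, Ī = 1017.9 mm⁴.
Centroid: ȳ = ΣA·y / ΣA = 109.36 mm.
Transfer each piece to the horizontal axis through the centroid using Ī + A·d² with d = y − 109.36:
  flange: d = 23.639 mm → contributes +1 919 212 mm⁴
  web: d = -49.361 mm → contributes +5 236 583 mm⁴
  hole: d = 23.639 mm → contributes −64 217 mm⁴
Total I = 7 091 578 mm⁴.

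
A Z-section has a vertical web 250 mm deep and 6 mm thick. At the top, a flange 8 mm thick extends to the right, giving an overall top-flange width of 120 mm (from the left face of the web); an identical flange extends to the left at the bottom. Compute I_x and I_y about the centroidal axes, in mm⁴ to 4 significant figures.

Split into non-overlapping primitives; take the origin at the lower-left of the bounding box.
Web: 6 × 250, A = 1 500 mm², y = 125 mm, Ī = 7 812 500 mm⁴.
Top flange (beyond web): 114 × 8, A = 912 mm², y = 246 mm, Ī = 4 864 mm⁴.
Bottom flange (beyond web): 114 × 8, A = 912 mm², y = 4 mm, Ī = 4 864 mm⁴.
Centroid: ȳ = ΣA·y / ΣA = 125 mm.
Transfer each piece to the centroidal x-axis using Ī + A·d² with d = y − 125:
  web: d = 0 mm → contributes +7 812 500 mm⁴
  top flange (beyond web): d = 121 mm → contributes +13 357 456 mm⁴
  bottom flange (beyond web): d = -121 mm → contributes +13 357 456 mm⁴
Total I = 34 527 412 mm⁴.
For the y-axis: x̄ = 117 mm.
Repeating about the centroidal y-axis gives I_y = 8 546 292 mm⁴.

I_x ≈ 3.453 × 10⁷ mm⁴, I_y ≈ 8.546 × 10⁶ mm⁴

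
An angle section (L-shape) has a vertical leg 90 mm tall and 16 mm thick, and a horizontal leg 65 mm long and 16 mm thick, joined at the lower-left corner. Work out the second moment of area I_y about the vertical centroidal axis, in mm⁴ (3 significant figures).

I_y ≈ 7.24 × 10⁵ mm⁴

Treat the section as a set of non-overlapping primitives; coordinates are from the bounding-box lower-left.
Vertical leg: 16 × 90, A = 1 440 mm², x = 8 mm, Ī = 30 720 mm⁴.
Horizontal leg (remainder): 49 × 16, A = 784 mm², x = 40.5 mm, Ī = 156 865 mm⁴.
Centroid: x̄ = ΣA·x / ΣA = 19.457 mm.
Transfer each piece to the vertical centroidal axis using Ī + A·d² with d = x − 19.457:
  vertical leg: d = -11.457 mm → contributes +219 733 mm⁴
  horizontal leg (remainder): d = 21.043 mm → contributes +504 032 mm⁴
Total I = 723 765 mm⁴.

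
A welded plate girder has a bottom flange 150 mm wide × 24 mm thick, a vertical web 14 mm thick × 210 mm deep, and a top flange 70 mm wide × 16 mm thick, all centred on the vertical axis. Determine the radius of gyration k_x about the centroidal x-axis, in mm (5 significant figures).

k_x ≈ 90.869 mm

Break the section into simple shapes (no overlaps), measuring from the bottom-left corner of the bounding box.
Bottom plate: 150 × 24, A = 3 600 mm², y = 12 mm, Ī = 172 800 mm⁴.
Web plate: 14 × 210, A = 2 940 mm², y = 129 mm, Ī = 10 804 500 mm⁴.
Top plate: 70 × 16, A = 1 120 mm², y = 242 mm, Ī = 23893.33 mm⁴.
Centroid: ȳ = ΣA·y / ΣA = 90.53525 mm.
Transfer each piece to the centroidal x-axis using Ī + A·d² with d = y − 90.53525:
  bottom plate: d = -78.53525 mm → contributes +22 376 827 mm⁴
  web plate: d = 38.46475 mm → contributes +15 154 339 mm⁴
  top plate: d = 151.4648 mm → contributes +25 718 453 mm⁴
Total I = 63 249 619 mm⁴.
Radius of gyration: k = √(I/A) = √(63 249 619 / 7 660) = 90.86875 mm.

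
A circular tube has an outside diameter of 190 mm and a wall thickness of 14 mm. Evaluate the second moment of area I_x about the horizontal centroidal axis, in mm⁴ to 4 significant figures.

Split into non-overlapping primitives; take the origin at the lower-left of the bounding box.
Outer circle: ⌀190, A = 28352.9 mm², y = 95 mm, Ī = 63 971 171 mm⁴.
Bore (subtracted): ⌀162, A = 20 612 mm², y = 95 mm, Ī = 33 808 816 mm⁴.
By symmetry the centroid is at mid-height, ȳ = 95 mm.
All pieces are centred on the horizontal centroidal axis, so I = ΣĪ (holes subtracted) = 30 162 356 mm⁴.

I_x ≈ 3.016 × 10⁷ mm⁴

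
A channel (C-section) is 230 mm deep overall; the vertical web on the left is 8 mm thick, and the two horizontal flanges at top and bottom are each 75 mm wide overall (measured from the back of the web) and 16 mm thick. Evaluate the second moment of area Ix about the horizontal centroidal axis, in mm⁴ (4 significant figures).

Ix ≈ 3.270 × 10⁷ mm⁴

Split into non-overlapping primitives; take the origin at the lower-left of the bounding box.
Web: 8 × 230, A = 1 840 mm², y = 115 mm, Ī = 8 111 333 mm⁴.
Top flange (beyond web): 67 × 16, A = 1 072 mm², y = 222 mm, Ī = 22869.3 mm⁴.
Bottom flange (beyond web): 67 × 16, A = 1 072 mm², y = 8 mm, Ī = 22869.3 mm⁴.
By symmetry the centroid is at mid-height, ȳ = 115 mm.
Transfer each piece to the horizontal centroidal axis using Ī + A·d² with d = y − 115:
  web: d = 0 mm → contributes +8 111 333 mm⁴
  top flange (beyond web): d = 107 mm → contributes +12 296 197 mm⁴
  bottom flange (beyond web): d = -107 mm → contributes +12 296 197 mm⁴
Total I = 32 703 728 mm⁴.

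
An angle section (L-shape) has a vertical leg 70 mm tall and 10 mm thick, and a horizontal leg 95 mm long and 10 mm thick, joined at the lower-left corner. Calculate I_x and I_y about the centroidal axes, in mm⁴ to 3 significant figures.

Treat the section as a set of non-overlapping primitives; coordinates are from the bounding-box lower-left.
Vertical leg: 10 × 70, A = 700 mm², y = 35 mm, Ī = 285 833 mm⁴.
Horizontal leg (remainder): 85 × 10, A = 850 mm², y = 5 mm, Ī = 7083.3 mm⁴.
Centroid: ȳ = ΣA·y / ΣA = 18.548 mm.
Transfer each piece to the centroidal x-axis using Ī + A·d² with d = y − 18.548:
  vertical leg: d = 16.452 mm → contributes +475 292 mm⁴
  horizontal leg (remainder): d = -13.548 mm → contributes +163 108 mm⁴
Total I = 638 401 mm⁴.
For the y-axis: x̄ = 31.048 mm.
Repeating about the centroidal y-axis gives I_y = 1 383 713 mm⁴.

I_x ≈ 6.38 × 10⁵ mm⁴, I_y ≈ 1.38 × 10⁶ mm⁴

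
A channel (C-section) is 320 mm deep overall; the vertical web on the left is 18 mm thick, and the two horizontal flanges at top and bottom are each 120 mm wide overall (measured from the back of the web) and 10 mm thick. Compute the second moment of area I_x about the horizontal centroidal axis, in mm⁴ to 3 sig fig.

I_x ≈ 9.82 × 10⁷ mm⁴

Decompose the section into non-overlapping parts with the origin at the bottom-left of its bounding rectangle.
Web: 18 × 320, A = 5 760 mm², y = 160 mm, Ī = 49 152 000 mm⁴.
Top flange (beyond web): 102 × 10, A = 1 020 mm², y = 315 mm, Ī = 8 500 mm⁴.
Bottom flange (beyond web): 102 × 10, A = 1 020 mm², y = 5 mm, Ī = 8 500 mm⁴.
By symmetry the centroid is at mid-height, ȳ = 160 mm.
Transfer each piece to the horizontal centroidal axis using Ī + A·d² with d = y − 160:
  web: d = 0 mm → contributes +49 152 000 mm⁴
  top flange (beyond web): d = 155 mm → contributes +24 514 000 mm⁴
  bottom flange (beyond web): d = -155 mm → contributes +24 514 000 mm⁴
Total I = 98 180 000 mm⁴.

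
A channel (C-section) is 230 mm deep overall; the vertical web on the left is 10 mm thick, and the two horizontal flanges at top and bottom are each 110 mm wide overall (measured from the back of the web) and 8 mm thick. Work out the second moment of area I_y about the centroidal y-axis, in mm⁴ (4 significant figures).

I_y ≈ 4.207 × 10⁶ mm⁴

Break the section into simple shapes (no overlaps), measuring from the bottom-left corner of the bounding box.
Web: 10 × 230, A = 2 300 mm², x = 5 mm, Ī = 19166.7 mm⁴.
Top flange (beyond web): 100 × 8, A = 800 mm², x = 60 mm, Ī = 666 667 mm⁴.
Bottom flange (beyond web): 100 × 8, A = 800 mm², x = 60 mm, Ī = 666 667 mm⁴.
Centroid: x̄ = ΣA·x / ΣA = 27.5641 mm.
Transfer each piece to the centroidal y-axis using Ī + A·d² with d = x − 27.5641:
  web: d = -22.5641 mm → contributes +1 190 186 mm⁴
  top flange (beyond web): d = 32.4359 mm → contributes +1 508 337 mm⁴
  bottom flange (beyond web): d = 32.4359 mm → contributes +1 508 337 mm⁴
Total I = 4 206 859 mm⁴.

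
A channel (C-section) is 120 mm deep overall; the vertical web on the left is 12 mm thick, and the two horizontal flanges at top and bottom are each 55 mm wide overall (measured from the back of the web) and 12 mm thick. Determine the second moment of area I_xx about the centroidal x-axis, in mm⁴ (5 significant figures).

I_xx ≈ 4.7497 × 10⁶ mm⁴

Split into non-overlapping primitives; take the origin at the lower-left of the bounding box.
Web: 12 × 120, A = 1 440 mm², y = 60 mm, Ī = 1 728 000 mm⁴.
Top flange (beyond web): 43 × 12, A = 516 mm², y = 114 mm, Ī = 6 192 mm⁴.
Bottom flange (beyond web): 43 × 12, A = 516 mm², y = 6 mm, Ī = 6 192 mm⁴.
By symmetry the centroid is at mid-height, ȳ = 60 mm.
Transfer each piece to the centroidal x-axis using Ī + A·d² with d = y − 60:
  web: d = 0 mm → contributes +1 728 000 mm⁴
  top flange (beyond web): d = 54 mm → contributes +1 510 848 mm⁴
  bottom flange (beyond web): d = -54 mm → contributes +1 510 848 mm⁴
Total I = 4 749 696 mm⁴.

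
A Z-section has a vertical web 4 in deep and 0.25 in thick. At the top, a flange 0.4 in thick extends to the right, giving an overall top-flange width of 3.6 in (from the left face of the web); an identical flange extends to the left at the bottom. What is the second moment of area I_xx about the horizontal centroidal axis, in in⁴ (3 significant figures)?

I_xx ≈ 10.1 in⁴

Treat the section as a set of non-overlapping primitives; coordinates are from the bounding-box lower-left.
Web: 0.25 × 4, A = 1 in², y = 2 in, Ī = 1.3333 in⁴.
Top flange (beyond web): 3.35 × 0.4, A = 1.34 in², y = 3.8 in, Ī = 0.017867 in⁴.
Bottom flange (beyond web): 3.35 × 0.4, A = 1.34 in², y = 0.2 in, Ī = 0.017867 in⁴.
Centroid: ȳ = ΣA·y / ΣA = 2 in.
Transfer each piece to the horizontal centroidal axis using Ī + A·d² with d = y − 2:
  web: d = 0 in → contributes +1.3333 in⁴
  top flange (beyond web): d = 1.8 in → contributes +4.3595 in⁴
  bottom flange (beyond web): d = -1.8 in → contributes +4.3595 in⁴
Total I = 10.052 in⁴.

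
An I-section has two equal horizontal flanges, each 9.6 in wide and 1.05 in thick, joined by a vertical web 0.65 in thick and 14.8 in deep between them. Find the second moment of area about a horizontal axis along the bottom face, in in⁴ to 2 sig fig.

Break the section into simple shapes (no overlaps), measuring from the bottom-left corner of the bounding box.
Bottom flange: 9.6 × 1.05, A = 10.08 in², y = 0.525 in, Ī = 0.9261 in⁴.
Web: 0.65 × 14.8, A = 9.62 in², y = 8.45 in, Ī = 175.6 in⁴.
Top flange: 9.6 × 1.05, A = 10.08 in², y = 16.38 in, Ī = 0.9261 in⁴.
Transfer each piece to the bottom edge using Ī + A·d² with d = y − 0:
  bottom flange: d = 0.525 in → contributes +3.704 in⁴
  web: d = 8.45 in → contributes +862.5 in⁴
  top flange: d = 16.38 in → contributes +2 704 in⁴
Total I = 3 570 in⁴.

I_base ≈ 3600 in⁴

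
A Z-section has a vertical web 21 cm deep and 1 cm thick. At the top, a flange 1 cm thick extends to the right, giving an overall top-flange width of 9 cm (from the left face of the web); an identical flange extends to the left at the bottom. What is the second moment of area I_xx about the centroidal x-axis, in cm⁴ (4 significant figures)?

I_xx ≈ 2373 cm⁴

Treat the section as a set of non-overlapping primitives; coordinates are from the bounding-box lower-left.
Web: 1 × 21, A = 21 cm², y = 10.5 cm, Ī = 771.75 cm⁴.
Top flange (beyond web): 8 × 1, A = 8 cm², y = 20.5 cm, Ī = 0.666667 cm⁴.
Bottom flange (beyond web): 8 × 1, A = 8 cm², y = 0.5 cm, Ī = 0.666667 cm⁴.
Centroid: ȳ = ΣA·y / ΣA = 10.5 cm.
Transfer each piece to the centroidal x-axis using Ī + A·d² with d = y − 10.5:
  web: d = 0 cm → contributes +771.75 cm⁴
  top flange (beyond web): d = 10 cm → contributes +800.667 cm⁴
  bottom flange (beyond web): d = -10 cm → contributes +800.667 cm⁴
Total I = 2373.08 cm⁴.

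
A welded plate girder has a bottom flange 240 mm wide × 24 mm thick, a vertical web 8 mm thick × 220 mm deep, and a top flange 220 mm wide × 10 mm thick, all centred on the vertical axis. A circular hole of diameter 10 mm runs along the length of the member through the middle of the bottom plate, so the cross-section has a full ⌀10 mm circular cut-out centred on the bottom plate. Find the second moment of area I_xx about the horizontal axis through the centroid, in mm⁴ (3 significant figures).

I_xx ≈ 1.01 × 10⁸ mm⁴

Decompose the section into non-overlapping parts with the origin at the bottom-left of its bounding rectangle.
Bottom plate: 240 × 24, A = 5 760 mm², y = 12 mm, Ī = 276 480 mm⁴.
Web plate: 8 × 220, A = 1 760 mm², y = 134 mm, Ī = 7 098 667 mm⁴.
Top plate: 220 × 10, A = 2 200 mm², y = 249 mm, Ī = 18 333 mm⁴.
Hole (subtracted): ⌀10, A = 78.54 mm², y = 12 mm, Ī = 490.87 mm⁴.
Centroid: ȳ = ΣA·y / ΣA = 88.349 mm.
Transfer each piece to the horizontal axis through the centroid using Ī + A·d² with d = y − 88.349:
  bottom plate: d = -76.349 mm → contributes +33 852 877 mm⁴
  web plate: d = 45.651 mm → contributes +10 766 462 mm⁴
  top plate: d = 160.65 mm → contributes +56 797 265 mm⁴
  hole: d = -76.349 mm → contributes −458 318 mm⁴
Total I = 100 958 286 mm⁴.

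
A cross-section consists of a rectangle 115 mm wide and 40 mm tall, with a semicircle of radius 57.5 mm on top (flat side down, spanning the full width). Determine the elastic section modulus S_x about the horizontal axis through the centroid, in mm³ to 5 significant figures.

Split into non-overlapping primitives; take the origin at the lower-left of the bounding box.
Rectangular body: 115 × 40, A = 4 600 mm², y = 20 mm, Ī = 613333.3 mm⁴.
Semicircular cap: semicircle r = 57.5, A = 5193.445 mm², y = 64.40376 mm, Ī = 1 199 785 mm⁴.
Centroid: ȳ = ΣA·y / ΣA = 43.54723 mm.
Transfer each piece to the horizontal axis through the centroid using Ī + A·d² with d = y − 43.54723:
  rectangular body: d = -23.54723 mm → contributes +3 163 904 mm⁴
  semicircular cap: d = 20.85653 mm → contributes +3 458 907 mm⁴
Total I = 6 622 811 mm⁴.
Extreme fibre distance c = 53.95277 mm; S = I/c = 122 752 mm³.

S_x ≈ 1.2275 × 10⁵ mm³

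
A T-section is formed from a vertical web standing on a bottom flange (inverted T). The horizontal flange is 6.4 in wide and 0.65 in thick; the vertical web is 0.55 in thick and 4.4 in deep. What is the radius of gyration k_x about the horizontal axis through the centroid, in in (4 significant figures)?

k_x ≈ 1.448 in

Break the section into simple shapes (no overlaps), measuring from the bottom-left corner of the bounding box.
Flange: 6.4 × 0.65, A = 4.16 in², y = 0.325 in, Ī = 0.146467 in⁴.
Web: 0.55 × 4.4, A = 2.42 in², y = 2.85 in, Ī = 3.90427 in⁴.
Centroid: ȳ = ΣA·y / ΣA = 1.25365 in.
Transfer each piece to the horizontal axis through the centroid using Ī + A·d² with d = y − 1.25365:
  flange: d = -0.928647 in → contributes +3.73399 in⁴
  web: d = 1.59635 in → contributes +10.0713 in⁴
Total I = 13.8052 in⁴.
Radius of gyration: k = √(I/A) = √(13.8052 / 6.58) = 1.44847 in.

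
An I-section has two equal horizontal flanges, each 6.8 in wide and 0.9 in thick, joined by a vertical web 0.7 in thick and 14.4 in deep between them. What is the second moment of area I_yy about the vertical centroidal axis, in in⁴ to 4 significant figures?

I_yy ≈ 47.58 in⁴

Decompose the section into non-overlapping parts with the origin at the bottom-left of its bounding rectangle.
Bottom flange: 6.8 × 0.9, A = 6.12 in², x = 3.4 in, Ī = 23.5824 in⁴.
Web: 0.7 × 14.4, A = 10.08 in², x = 3.4 in, Ī = 0.4116 in⁴.
Top flange: 6.8 × 0.9, A = 6.12 in², x = 3.4 in, Ī = 23.5824 in⁴.
By symmetry the centroid is at mid-width, x̄ = 3.4 in.
All pieces are centred on the vertical centroidal axis, so I = ΣĪ = 47.5764 in⁴.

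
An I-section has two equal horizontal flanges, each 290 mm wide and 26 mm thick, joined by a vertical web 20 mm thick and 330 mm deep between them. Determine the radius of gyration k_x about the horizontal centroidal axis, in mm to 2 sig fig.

Treat the section as a set of non-overlapping primitives; coordinates are from the bounding-box lower-left.
Bottom flange: 290 × 26, A = 7 540 mm², y = 13 mm, Ī = 424 753 mm⁴.
Web: 20 × 330, A = 6 600 mm², y = 191 mm, Ī = 59 895 000 mm⁴.
Top flange: 290 × 26, A = 7 540 mm², y = 369 mm, Ī = 424 753 mm⁴.
By symmetry the centroid is at mid-height, ȳ = 191 mm.
Transfer each piece to the horizontal centroidal axis using Ī + A·d² with d = y − 191:
  bottom flange: d = -178 mm → contributes +239 322 113 mm⁴
  web: d = 0 mm → contributes +59 895 000 mm⁴
  top flange: d = 178 mm → contributes +239 322 113 mm⁴
Total I = 538 539 227 mm⁴.
Radius of gyration: k = √(I/A) = √(538 539 227 / 21 680) = 157.6 mm.

k_x ≈ 160 mm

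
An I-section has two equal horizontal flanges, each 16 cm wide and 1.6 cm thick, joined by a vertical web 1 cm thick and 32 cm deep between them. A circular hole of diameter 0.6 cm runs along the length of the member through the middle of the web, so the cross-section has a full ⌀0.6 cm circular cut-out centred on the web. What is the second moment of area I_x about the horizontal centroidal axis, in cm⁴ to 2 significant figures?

I_x ≈ 1.7 × 10⁴ cm⁴

Break the section into simple shapes (no overlaps), measuring from the bottom-left corner of the bounding box.
Bottom flange: 16 × 1.6, A = 25.6 cm², y = 0.8 cm, Ī = 5.461 cm⁴.
Web: 1 × 32, A = 32 cm², y = 17.6 cm, Ī = 2 731 cm⁴.
Top flange: 16 × 1.6, A = 25.6 cm², y = 34.4 cm, Ī = 5.461 cm⁴.
Hole (subtracted): ⌀0.6, A = 0.2827 cm², y = 17.6 cm, Ī = 0.006362 cm⁴.
By symmetry the centroid is at mid-height, ȳ = 17.6 cm.
Transfer each piece to the horizontal centroidal axis using Ī + A·d² with d = y − 17.6:
  bottom flange: d = -16.8 cm → contributes +7 231 cm⁴
  web: d = 0 cm → contributes +2 731 cm⁴
  top flange: d = 16.8 cm → contributes +7 231 cm⁴
  hole: d = 0 cm → contributes −0.006362 cm⁴
Total I = 17 192 cm⁴.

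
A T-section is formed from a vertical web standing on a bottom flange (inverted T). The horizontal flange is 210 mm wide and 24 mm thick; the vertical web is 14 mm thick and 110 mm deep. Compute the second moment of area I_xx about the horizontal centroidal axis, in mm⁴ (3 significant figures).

I_xx ≈ 7.09 × 10⁶ mm⁴

Break the section into simple shapes (no overlaps), measuring from the bottom-left corner of the bounding box.
Flange: 210 × 24, A = 5 040 mm², y = 12 mm, Ī = 241 920 mm⁴.
Web: 14 × 110, A = 1 540 mm², y = 79 mm, Ī = 1 552 833 mm⁴.
Centroid: ȳ = ΣA·y / ΣA = 27.681 mm.
Transfer each piece to the horizontal centroidal axis using Ī + A·d² with d = y − 27.681:
  flange: d = -15.681 mm → contributes +1 481 201 mm⁴
  web: d = 51.319 mm → contributes +5 608 662 mm⁴
Total I = 7 089 863 mm⁴.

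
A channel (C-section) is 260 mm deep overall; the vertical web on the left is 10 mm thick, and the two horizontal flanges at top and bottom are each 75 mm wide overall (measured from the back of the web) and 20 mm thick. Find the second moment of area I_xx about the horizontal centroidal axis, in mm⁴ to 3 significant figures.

I_xx ≈ 5.22 × 10⁷ mm⁴

Treat the section as a set of non-overlapping primitives; coordinates are from the bounding-box lower-left.
Web: 10 × 260, A = 2 600 mm², y = 130 mm, Ī = 14 646 667 mm⁴.
Top flange (beyond web): 65 × 20, A = 1 300 mm², y = 250 mm, Ī = 43 333 mm⁴.
Bottom flange (beyond web): 65 × 20, A = 1 300 mm², y = 10 mm, Ī = 43 333 mm⁴.
By symmetry the centroid is at mid-height, ȳ = 130 mm.
Transfer each piece to the horizontal centroidal axis using Ī + A·d² with d = y − 130:
  web: d = 0 mm → contributes +14 646 667 mm⁴
  top flange (beyond web): d = 120 mm → contributes +18 763 333 mm⁴
  bottom flange (beyond web): d = -120 mm → contributes +18 763 333 mm⁴
Total I = 52 173 333 mm⁴.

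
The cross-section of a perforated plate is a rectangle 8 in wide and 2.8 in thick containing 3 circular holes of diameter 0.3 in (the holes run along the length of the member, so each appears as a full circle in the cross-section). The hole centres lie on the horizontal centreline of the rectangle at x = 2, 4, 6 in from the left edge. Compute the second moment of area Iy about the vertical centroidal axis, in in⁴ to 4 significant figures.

Split into non-overlapping primitives; take the origin at the lower-left of the bounding box.
Plate: 8 × 2.8, A = 22.4 in², x = 4 in, Ī = 119.467 in⁴.
Hole 1 (subtracted): ⌀0.3, A = 0.0706858 in², x = 2 in, Ī = 0.000397608 in⁴.
Hole 2 (subtracted): ⌀0.3, A = 0.0706858 in², x = 4 in, Ī = 0.000397608 in⁴.
Hole 3 (subtracted): ⌀0.3, A = 0.0706858 in², x = 6 in, Ī = 0.000397608 in⁴.
By symmetry the centroid is at mid-width, x̄ = 4 in.
Transfer each piece to the vertical centroidal axis using Ī + A·d² with d = x − 4:
  plate: d = 0 in → contributes +119.467 in⁴
  hole 1: d = -2 in → contributes −0.283141 in⁴
  hole 2: d = 0 in → contributes −0.000397608 in⁴
  hole 3: d = 2 in → contributes −0.283141 in⁴
Total I = 118.9 in⁴.

Iy ≈ 118.9 in⁴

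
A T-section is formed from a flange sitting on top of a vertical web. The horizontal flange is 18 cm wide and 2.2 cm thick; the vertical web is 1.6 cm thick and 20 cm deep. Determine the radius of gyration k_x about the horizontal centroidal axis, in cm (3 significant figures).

Break the section into simple shapes (no overlaps), measuring from the bottom-left corner of the bounding box.
Flange: 18 × 2.2, A = 39.6 cm², y = 21.1 cm, Ī = 15.972 cm⁴.
Web: 1.6 × 20, A = 32 cm², y = 10 cm, Ī = 1066.7 cm⁴.
Centroid: ȳ = ΣA·y / ΣA = 16.139 cm.
Transfer each piece to the horizontal centroidal axis using Ī + A·d² with d = y − 16.139:
  flange: d = 4.9609 cm → contributes +990.55 cm⁴
  web: d = -6.1391 cm → contributes +2272.7 cm⁴
Total I = 3263.2 cm⁴.
Radius of gyration: k = √(I/A) = √(3263.2 / 71.6) = 6.751 cm.

k_x ≈ 6.75 cm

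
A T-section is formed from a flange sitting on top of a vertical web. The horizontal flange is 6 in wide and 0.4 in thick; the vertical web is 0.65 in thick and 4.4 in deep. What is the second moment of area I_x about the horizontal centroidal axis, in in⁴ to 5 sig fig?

I_x ≈ 12.163 in⁴

Split into non-overlapping primitives; take the origin at the lower-left of the bounding box.
Flange: 6 × 0.4, A = 2.4 in², y = 4.6 in, Ī = 0.032 in⁴.
Web: 0.65 × 4.4, A = 2.86 in², y = 2.2 in, Ī = 4.614133 in⁴.
Centroid: ȳ = ΣA·y / ΣA = 3.295057 in.
Transfer each piece to the horizontal centroidal axis using Ī + A·d² with d = y − 3.295057:
  flange: d = 1.304943 in → contributes +4.118903 in⁴
  web: d = -1.095057 in → contributes +8.043702 in⁴
Total I = 12.1626 in⁴.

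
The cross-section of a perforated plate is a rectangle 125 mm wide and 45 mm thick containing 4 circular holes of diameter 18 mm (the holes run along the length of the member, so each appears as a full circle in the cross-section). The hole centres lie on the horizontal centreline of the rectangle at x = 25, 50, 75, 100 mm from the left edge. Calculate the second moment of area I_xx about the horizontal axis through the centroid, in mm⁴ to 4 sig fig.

I_xx ≈ 9.286 × 10⁵ mm⁴

Treat the section as a set of non-overlapping primitives; coordinates are from the bounding-box lower-left.
Plate: 125 × 45, A = 5 625 mm², y = 22.5 mm, Ī = 949 219 mm⁴.
Hole 1 (subtracted): ⌀18, A = 254.469 mm², y = 22.5 mm, Ī = 5 153 mm⁴.
Hole 2 (subtracted): ⌀18, A = 254.469 mm², y = 22.5 mm, Ī = 5 153 mm⁴.
Hole 3 (subtracted): ⌀18, A = 254.469 mm², y = 22.5 mm, Ī = 5 153 mm⁴.
Hole 4 (subtracted): ⌀18, A = 254.469 mm², y = 22.5 mm, Ī = 5 153 mm⁴.
By symmetry the centroid is at mid-height, ȳ = 22.5 mm.
All pieces are centred on the horizontal axis through the centroid, so I = ΣĪ (holes subtracted) = 928 607 mm⁴.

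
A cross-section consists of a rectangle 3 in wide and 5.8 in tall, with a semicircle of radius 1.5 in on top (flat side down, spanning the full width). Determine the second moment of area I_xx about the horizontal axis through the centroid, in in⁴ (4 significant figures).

I_xx ≈ 86.08 in⁴

Split into non-overlapping primitives; take the origin at the lower-left of the bounding box.
Rectangular body: 3 × 5.8, A = 17.4 in², y = 2.9 in, Ī = 48.778 in⁴.
Semicircular cap: semicircle r = 1.5, A = 3.53429 in², y = 6.43662 in, Ī = 0.555645 in⁴.
Centroid: ȳ = ΣA·y / ΣA = 3.49708 in.
Transfer each piece to the horizontal axis through the centroid using Ī + A·d² with d = y − 3.49708:
  rectangular body: d = -0.59708 in → contributes +54.9812 in⁴
  semicircular cap: d = 2.93954 in → contributes +31.0951 in⁴
Total I = 86.0763 in⁴.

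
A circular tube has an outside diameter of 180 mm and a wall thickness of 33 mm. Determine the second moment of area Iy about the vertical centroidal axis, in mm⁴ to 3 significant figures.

Decompose the section into non-overlapping parts with the origin at the bottom-left of its bounding rectangle.
Outer circle: ⌀180, A = 25 447 mm², x = 90 mm, Ī = 51 529 974 mm⁴.
Bore (subtracted): ⌀114, A = 10 207 mm², x = 90 mm, Ī = 8 290 664 mm⁴.
By symmetry the centroid is at mid-width, x̄ = 90 mm.
All pieces are centred on the vertical centroidal axis, so I = ΣĪ (holes subtracted) = 43 239 310 mm⁴.

Iy ≈ 4.32 × 10⁷ mm⁴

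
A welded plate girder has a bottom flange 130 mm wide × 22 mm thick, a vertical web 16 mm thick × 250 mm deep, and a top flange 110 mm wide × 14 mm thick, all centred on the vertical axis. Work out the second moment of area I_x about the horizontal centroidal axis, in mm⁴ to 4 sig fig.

Split into non-overlapping primitives; take the origin at the lower-left of the bounding box.
Bottom plate: 130 × 22, A = 2 860 mm², y = 11 mm, Ī = 115 353 mm⁴.
Web plate: 16 × 250, A = 4 000 mm², y = 147 mm, Ī = 20 833 333 mm⁴.
Top plate: 110 × 14, A = 1 540 mm², y = 279 mm, Ī = 25153.3 mm⁴.
Centroid: ȳ = ΣA·y / ΣA = 124.895 mm.
Transfer each piece to the horizontal centroidal axis using Ī + A·d² with d = y − 124.895:
  bottom plate: d = -113.895 mm → contributes +37 215 632 mm⁴
  web plate: d = 22.1048 mm → contributes +22 787 815 mm⁴
  top plate: d = 154.105 mm → contributes +36 597 501 mm⁴
Total I = 96 600 948 mm⁴.

I_x ≈ 9.660 × 10⁷ mm⁴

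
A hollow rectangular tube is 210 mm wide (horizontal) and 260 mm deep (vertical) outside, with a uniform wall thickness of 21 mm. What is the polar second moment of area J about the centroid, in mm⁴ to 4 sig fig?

J ≈ 2.771 × 10⁸ mm⁴

Decompose the section into non-overlapping parts with the origin at the bottom-left of its bounding rectangle.
Outer rectangle: 210 × 260, A = 54 600 mm², y = 130 mm, Ī = 307 580 000 mm⁴.
Inner void (subtracted): 168 × 218, A = 36 624 mm², y = 130 mm, Ī = 145 043 248 mm⁴.
By symmetry the centroid is at mid-height, ȳ = 130 mm.
All pieces are centred on the centroidal x-axis, so I = ΣĪ (holes subtracted) = 162 536 752 mm⁴.
Repeating about the centroidal y-axis gives I_y = 114 515 352 mm⁴.
Polar second moment: J = I_x + I_y = 277 052 104 mm⁴.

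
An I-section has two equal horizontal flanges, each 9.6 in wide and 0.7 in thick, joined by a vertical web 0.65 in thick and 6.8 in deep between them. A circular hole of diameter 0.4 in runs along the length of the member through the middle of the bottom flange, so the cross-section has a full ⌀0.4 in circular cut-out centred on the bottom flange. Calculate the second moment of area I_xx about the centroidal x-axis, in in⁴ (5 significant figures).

Treat the section as a set of non-overlapping primitives; coordinates are from the bounding-box lower-left.
Bottom flange: 9.6 × 0.7, A = 6.72 in², y = 0.35 in, Ī = 0.2744 in⁴.
Web: 0.65 × 6.8, A = 4.42 in², y = 4.1 in, Ī = 17.03173 in⁴.
Top flange: 9.6 × 0.7, A = 6.72 in², y = 7.85 in, Ī = 0.2744 in⁴.
Hole (subtracted): ⌀0.4, A = 0.1256637 in², y = 0.35 in, Ī = 0.001256637 in⁴.
Centroid: ȳ = ΣA·y / ΣA = 4.126572 in.
Transfer each piece to the centroidal x-axis using Ī + A·d² with d = y − 4.126572:
  bottom flange: d = -3.776572 in → contributes +96.11838 in⁴
  web: d = -0.02657212 in → contributes +17.03485 in⁴
  top flange: d = 3.723428 in → contributes +93.43991 in⁴
  hole: d = -3.776572 in → contributes −1.793535 in⁴
Total I = 204.7996 in⁴.

I_xx ≈ 204.80 in⁴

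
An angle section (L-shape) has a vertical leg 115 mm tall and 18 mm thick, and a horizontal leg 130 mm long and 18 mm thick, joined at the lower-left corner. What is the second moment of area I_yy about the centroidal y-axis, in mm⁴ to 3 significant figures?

I_yy ≈ 6.48 × 10⁶ mm⁴

Split into non-overlapping primitives; take the origin at the lower-left of the bounding box.
Vertical leg: 18 × 115, A = 2 070 mm², x = 9 mm, Ī = 55 890 mm⁴.
Horizontal leg (remainder): 112 × 18, A = 2 016 mm², x = 74 mm, Ī = 2 107 392 mm⁴.
Centroid: x̄ = ΣA·x / ΣA = 41.07 mm.
Transfer each piece to the centroidal y-axis using Ī + A·d² with d = x − 41.07:
  vertical leg: d = -32.07 mm → contributes +2 184 918 mm⁴
  horizontal leg (remainder): d = 32.93 mm → contributes +4 293 448 mm⁴
Total I = 6 478 366 mm⁴.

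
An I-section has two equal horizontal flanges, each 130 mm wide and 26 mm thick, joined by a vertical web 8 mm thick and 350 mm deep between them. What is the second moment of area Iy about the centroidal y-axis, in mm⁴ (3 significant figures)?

Break the section into simple shapes (no overlaps), measuring from the bottom-left corner of the bounding box.
Bottom flange: 130 × 26, A = 3 380 mm², x = 65 mm, Ī = 4 760 167 mm⁴.
Web: 8 × 350, A = 2 800 mm², x = 65 mm, Ī = 14 933 mm⁴.
Top flange: 130 × 26, A = 3 380 mm², x = 65 mm, Ī = 4 760 167 mm⁴.
By symmetry the centroid is at mid-width, x̄ = 65 mm.
All pieces are centred on the centroidal y-axis, so I = ΣĪ = 9 535 267 mm⁴.

Iy ≈ 9.54 × 10⁶ mm⁴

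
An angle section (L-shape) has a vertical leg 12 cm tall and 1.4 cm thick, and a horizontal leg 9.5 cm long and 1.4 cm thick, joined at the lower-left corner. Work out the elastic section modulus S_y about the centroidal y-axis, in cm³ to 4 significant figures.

S_y ≈ 31.59 cm³

Split into non-overlapping primitives; take the origin at the lower-left of the bounding box.
Vertical leg: 1.4 × 12, A = 16.8 cm², x = 0.7 cm, Ī = 2.744 cm⁴.
Horizontal leg (remainder): 8.1 × 1.4, A = 11.34 cm², x = 5.45 cm, Ī = 62.0015 cm⁴.
Centroid: x̄ = ΣA·x / ΣA = 2.61418 cm.
Transfer each piece to the centroidal y-axis using Ī + A·d² with d = x − 2.61418:
  vertical leg: d = -1.91418 cm → contributes +64.3006 cm⁴
  horizontal leg (remainder): d = 2.83582 cm → contributes +153.196 cm⁴
Total I = 217.497 cm⁴.
Extreme fibre distance c = 6.88582 cm; S = I/c = 31.5862 cm³.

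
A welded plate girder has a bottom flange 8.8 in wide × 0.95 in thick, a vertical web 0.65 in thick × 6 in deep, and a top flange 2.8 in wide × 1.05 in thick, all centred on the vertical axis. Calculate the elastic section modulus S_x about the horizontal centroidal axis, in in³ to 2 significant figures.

S_x ≈ 24 in³

Treat the section as a set of non-overlapping primitives; coordinates are from the bounding-box lower-left.
Bottom plate: 8.8 × 0.95, A = 8.36 in², y = 0.475 in, Ī = 0.6287 in⁴.
Web plate: 0.65 × 6, A = 3.9 in², y = 3.95 in, Ī = 11.7 in⁴.
Top plate: 2.8 × 1.05, A = 2.94 in², y = 7.475 in, Ī = 0.2701 in⁴.
Centroid: ȳ = ΣA·y / ΣA = 2.721 in.
Transfer each piece to the horizontal centroidal axis using Ī + A·d² with d = y − 2.721:
  bottom plate: d = -2.246 in → contributes +42.78 in⁴
  web plate: d = 1.229 in → contributes +17.59 in⁴
  top plate: d = 4.754 in → contributes +66.73 in⁴
Total I = 127.1 in⁴.
Extreme fibre distance c = 5.279 in; S = I/c = 24.08 in³.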